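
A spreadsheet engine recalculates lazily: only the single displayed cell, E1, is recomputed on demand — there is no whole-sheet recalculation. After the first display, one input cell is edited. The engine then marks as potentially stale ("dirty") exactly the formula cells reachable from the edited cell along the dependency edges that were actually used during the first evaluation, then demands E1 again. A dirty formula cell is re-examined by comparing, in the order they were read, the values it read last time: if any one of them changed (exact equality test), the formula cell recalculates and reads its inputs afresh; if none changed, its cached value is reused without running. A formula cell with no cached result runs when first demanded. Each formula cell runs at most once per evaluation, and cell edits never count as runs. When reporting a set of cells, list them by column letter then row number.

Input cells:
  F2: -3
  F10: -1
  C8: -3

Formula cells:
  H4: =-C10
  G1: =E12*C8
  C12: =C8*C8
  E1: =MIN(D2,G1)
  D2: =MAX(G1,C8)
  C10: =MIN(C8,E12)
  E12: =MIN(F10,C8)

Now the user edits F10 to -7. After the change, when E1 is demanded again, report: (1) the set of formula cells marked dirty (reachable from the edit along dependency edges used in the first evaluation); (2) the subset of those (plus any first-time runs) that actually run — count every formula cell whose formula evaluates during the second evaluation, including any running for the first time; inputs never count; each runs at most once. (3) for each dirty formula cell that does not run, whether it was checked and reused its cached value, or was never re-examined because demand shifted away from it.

First evaluation (everything demanded from the output):
  E12 = MIN(-1, -3) = -3
  G1 = -3 * -3 = 9
  D2 = MAX(9, -3) = 9
  E1 = MIN(9, 9) = 9

Propagation after the edit:
  E12: runs — F10 -1->-7; result -7.
  G1: runs — E12 -3->-7; result 21.
  D2: runs — G1 9->21; result 21.
  E1: runs — D2 9->21; G1 9->21; result 21.

Marked dirty: D2, E1, E12, G1.
Formula cells that run: D2, E1, E12, G1 — 4 in total.
Every dirty formula cell ran.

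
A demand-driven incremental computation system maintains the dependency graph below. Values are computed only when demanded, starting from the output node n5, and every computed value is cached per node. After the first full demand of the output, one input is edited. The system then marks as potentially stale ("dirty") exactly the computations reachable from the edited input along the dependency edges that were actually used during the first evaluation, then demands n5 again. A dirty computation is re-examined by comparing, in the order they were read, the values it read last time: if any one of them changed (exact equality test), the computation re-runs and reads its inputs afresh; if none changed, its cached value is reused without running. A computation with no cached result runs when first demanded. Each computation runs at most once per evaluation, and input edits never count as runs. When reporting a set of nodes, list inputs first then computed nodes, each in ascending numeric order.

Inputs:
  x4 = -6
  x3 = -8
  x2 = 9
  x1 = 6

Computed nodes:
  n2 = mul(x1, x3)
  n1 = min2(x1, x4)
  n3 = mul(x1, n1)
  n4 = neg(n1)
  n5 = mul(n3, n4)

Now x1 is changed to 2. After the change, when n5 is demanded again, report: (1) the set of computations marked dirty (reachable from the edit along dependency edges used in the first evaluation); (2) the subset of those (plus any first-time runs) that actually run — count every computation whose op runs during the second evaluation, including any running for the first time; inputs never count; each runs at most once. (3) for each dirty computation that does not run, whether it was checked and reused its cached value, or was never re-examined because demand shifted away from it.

Marked dirty: n1, n3, n4, n5.
Computations that run: n1, n3, n5 — 3 in total.
Checked but reused from cache: n4.
Key observation: the cutoff stops propagation at n4 — its inputs' values are unchanged, so it reuses its cache.

First evaluation (everything demanded from the output):
  n1 = min2(6, -6) = -6
  n3 = mul(6, -6) = -36
  n4 = neg(-6) = 6
  n5 = mul(-36, 6) = -216

Propagation after the edit:
  n1: runs — x1 6->2; result -6 (same value as before).
  n3: runs — x1 6->2; result -12.
  n4: checked — values it read are unchanged (n1 unchanged); reused cached 6 without running.
  n5: runs — n3 -36->-12; result -72.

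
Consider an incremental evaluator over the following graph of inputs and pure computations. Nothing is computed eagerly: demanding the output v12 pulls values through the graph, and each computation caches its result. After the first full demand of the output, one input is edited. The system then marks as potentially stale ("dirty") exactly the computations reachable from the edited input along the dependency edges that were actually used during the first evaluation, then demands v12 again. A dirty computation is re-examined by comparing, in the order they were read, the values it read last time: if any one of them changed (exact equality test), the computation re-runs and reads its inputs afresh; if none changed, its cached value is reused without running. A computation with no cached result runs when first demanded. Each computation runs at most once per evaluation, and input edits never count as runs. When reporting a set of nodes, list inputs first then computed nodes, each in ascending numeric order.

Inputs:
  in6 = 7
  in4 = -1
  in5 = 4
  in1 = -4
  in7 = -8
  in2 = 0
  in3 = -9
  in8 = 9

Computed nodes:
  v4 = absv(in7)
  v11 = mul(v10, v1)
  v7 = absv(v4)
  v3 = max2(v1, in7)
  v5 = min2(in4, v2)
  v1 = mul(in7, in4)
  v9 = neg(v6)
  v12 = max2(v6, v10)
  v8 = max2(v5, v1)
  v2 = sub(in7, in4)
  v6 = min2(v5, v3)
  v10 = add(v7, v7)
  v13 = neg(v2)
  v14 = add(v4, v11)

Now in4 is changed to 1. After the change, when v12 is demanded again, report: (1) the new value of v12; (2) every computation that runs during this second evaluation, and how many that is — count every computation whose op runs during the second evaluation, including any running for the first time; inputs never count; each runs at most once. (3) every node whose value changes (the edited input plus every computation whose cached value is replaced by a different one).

v12 now evaluates to 16.
Run set: v1, v2, v3, v5, v6, v12 (6 run).
Changed values: in4, v1, v2, v3, v5, v6.

Initial pass — values computed on the first demand:
  v1 = mul(-8, -1) = 8
  v2 = sub(-8, -1) = -7
  v3 = max2(8, -8) = 8
  v4 = absv(-8) = 8
  v5 = min2(-1, -7) = -7
  v6 = min2(-7, 8) = -7
  v7 = absv(8) = 8
  v10 = add(8, 8) = 16
  v12 = max2(-7, 16) = 16

Second demand — change propagation:
  v1: re-runs because in4 -1->1; new result -8.
  v2: re-runs because in4 -1->1; new result -9.
  v3: re-runs because v1 8->-8; new result -8.
  v5: re-runs because in4 -1->1; v2 -7->-9; new result -9.
  v6: re-runs because v5 -7->-9; v3 8->-8; new result -9.
  v12: re-runs because v6 -7->-9; new result 16 (unchanged).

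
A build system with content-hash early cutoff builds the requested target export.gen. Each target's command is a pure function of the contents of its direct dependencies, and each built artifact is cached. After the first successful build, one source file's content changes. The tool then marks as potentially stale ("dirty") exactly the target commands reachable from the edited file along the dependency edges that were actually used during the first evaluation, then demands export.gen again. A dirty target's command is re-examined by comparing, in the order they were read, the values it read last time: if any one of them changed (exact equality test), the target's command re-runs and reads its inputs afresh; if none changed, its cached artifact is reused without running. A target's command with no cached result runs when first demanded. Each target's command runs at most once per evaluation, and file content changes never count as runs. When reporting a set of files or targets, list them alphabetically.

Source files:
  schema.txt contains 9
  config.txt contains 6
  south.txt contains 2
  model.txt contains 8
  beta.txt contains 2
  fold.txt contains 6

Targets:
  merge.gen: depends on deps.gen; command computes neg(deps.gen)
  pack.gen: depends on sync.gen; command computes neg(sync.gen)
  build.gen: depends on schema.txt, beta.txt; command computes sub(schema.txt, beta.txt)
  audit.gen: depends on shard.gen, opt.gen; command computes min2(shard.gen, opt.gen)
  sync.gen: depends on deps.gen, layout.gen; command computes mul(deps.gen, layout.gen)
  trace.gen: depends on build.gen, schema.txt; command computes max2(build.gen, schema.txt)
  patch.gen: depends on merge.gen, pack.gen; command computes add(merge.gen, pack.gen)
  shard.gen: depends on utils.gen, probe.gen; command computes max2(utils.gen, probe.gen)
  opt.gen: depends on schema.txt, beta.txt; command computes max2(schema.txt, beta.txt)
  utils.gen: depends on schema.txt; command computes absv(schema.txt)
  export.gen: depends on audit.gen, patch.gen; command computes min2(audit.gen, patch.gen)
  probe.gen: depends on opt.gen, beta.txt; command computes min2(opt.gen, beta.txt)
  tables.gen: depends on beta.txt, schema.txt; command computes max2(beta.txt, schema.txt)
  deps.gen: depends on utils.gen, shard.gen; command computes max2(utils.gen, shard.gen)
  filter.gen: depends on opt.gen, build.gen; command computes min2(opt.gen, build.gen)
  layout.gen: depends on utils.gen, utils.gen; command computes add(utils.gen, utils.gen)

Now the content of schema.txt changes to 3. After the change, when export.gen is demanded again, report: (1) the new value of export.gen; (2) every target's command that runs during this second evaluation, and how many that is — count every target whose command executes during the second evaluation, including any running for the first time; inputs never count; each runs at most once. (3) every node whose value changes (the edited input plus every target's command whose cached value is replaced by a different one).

New value of export.gen: -21.
Target commands that run: audit.gen, deps.gen, export.gen, layout.gen, merge.gen, opt.gen, pack.gen, patch.gen, probe.gen, shard.gen, sync.gen, utils.gen — 12 in total.
Values that change: audit.gen, deps.gen, export.gen, layout.gen, merge.gen, opt.gen, pack.gen, patch.gen, schema.txt, shard.gen, sync.gen, utils.gen.

First evaluation (everything demanded from the output):
  opt.gen = max2(9, 2) = 9
  probe.gen = min2(9, 2) = 2
  utils.gen = absv(9) = 9
  layout.gen = add(9, 9) = 18
  shard.gen = max2(9, 2) = 9
  audit.gen = min2(9, 9) = 9
  deps.gen = max2(9, 9) = 9
  merge.gen = neg(9) = -9
  sync.gen = mul(9, 18) = 162
  pack.gen = neg(162) = -162
  patch.gen = add(-9, -162) = -171
  export.gen = min2(9, -171) = -171

Propagation after the edit:
  opt.gen: runs — schema.txt 9->3; result 3.
  probe.gen: runs — opt.gen 9->3; result 2 (same value as before).
  utils.gen: runs — schema.txt 9->3; result 3.
  layout.gen: runs — utils.gen 9->3; utils.gen 9->3; result 6.
  shard.gen: runs — utils.gen 9->3; result 3.
  audit.gen: runs — shard.gen 9->3; opt.gen 9->3; result 3.
  deps.gen: runs — utils.gen 9->3; shard.gen 9->3; result 3.
  merge.gen: runs — deps.gen 9->3; result -3.
  sync.gen: runs — deps.gen 9->3; layout.gen 18->6; result 18.
  pack.gen: runs — sync.gen 162->18; result -18.
  patch.gen: runs — merge.gen -9->-3; pack.gen -162->-18; result -21.
  export.gen: runs — audit.gen 9->3; patch.gen -171->-21; result -21.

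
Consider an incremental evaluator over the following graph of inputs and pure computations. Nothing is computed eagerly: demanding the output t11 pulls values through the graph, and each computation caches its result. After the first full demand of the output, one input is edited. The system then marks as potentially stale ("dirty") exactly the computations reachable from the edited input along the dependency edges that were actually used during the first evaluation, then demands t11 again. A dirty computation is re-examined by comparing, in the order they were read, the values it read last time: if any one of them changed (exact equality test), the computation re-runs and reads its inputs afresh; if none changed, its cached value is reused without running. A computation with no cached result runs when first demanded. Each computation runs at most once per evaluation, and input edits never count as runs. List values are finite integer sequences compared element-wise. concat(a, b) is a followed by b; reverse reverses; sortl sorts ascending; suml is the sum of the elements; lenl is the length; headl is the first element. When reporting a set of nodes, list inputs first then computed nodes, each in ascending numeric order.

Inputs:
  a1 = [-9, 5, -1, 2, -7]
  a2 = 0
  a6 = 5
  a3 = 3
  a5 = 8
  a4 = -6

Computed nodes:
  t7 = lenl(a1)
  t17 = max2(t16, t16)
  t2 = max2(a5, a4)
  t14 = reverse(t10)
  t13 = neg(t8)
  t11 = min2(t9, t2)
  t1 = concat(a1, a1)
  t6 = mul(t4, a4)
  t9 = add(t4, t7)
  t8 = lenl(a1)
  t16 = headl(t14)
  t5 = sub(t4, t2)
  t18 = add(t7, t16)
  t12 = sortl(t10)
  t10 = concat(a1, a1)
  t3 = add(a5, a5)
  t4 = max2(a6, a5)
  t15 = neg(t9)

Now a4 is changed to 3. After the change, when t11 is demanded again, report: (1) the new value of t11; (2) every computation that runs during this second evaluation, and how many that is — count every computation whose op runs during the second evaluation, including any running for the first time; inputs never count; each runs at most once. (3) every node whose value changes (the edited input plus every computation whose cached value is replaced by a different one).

Initial pass — values computed on the first demand:
  t2 = max2(8, -6) = 8
  t4 = max2(5, 8) = 8
  t7 = lenl([-9, 5, -1, 2, -7]) = 5
  t9 = add(8, 5) = 13
  t11 = min2(13, 8) = 8

Second demand — change propagation:
  t2: re-runs because a4 -6->3; new result 8 (unchanged).
  t11: re-examined; everything it read last time is the same (t9 unchanged, t2 unchanged) — cache 8 kept, no run.

The important point: t2 recomputes to an identical value, and the output ends up unchanged.

t11 now evaluates to 8.
Run set: t2 (1 run).
Changed values: a4.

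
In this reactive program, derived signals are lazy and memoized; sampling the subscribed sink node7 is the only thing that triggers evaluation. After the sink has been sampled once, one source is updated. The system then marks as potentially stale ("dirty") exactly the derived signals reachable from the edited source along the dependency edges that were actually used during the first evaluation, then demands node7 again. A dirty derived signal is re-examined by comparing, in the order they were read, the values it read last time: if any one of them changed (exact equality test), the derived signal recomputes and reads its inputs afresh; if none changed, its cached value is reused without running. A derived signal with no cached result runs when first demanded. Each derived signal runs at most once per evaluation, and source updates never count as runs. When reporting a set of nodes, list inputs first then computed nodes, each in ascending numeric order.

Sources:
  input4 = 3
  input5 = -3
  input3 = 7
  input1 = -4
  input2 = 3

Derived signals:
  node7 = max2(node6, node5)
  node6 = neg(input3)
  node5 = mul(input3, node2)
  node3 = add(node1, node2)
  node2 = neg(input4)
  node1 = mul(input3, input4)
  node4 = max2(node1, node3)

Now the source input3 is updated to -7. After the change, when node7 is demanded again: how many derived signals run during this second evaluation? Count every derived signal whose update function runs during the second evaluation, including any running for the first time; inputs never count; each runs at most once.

3 derived signals run: node5, node6, node7.

First demand of the output computes:
  node2 = neg(3) = -3
  node5 = mul(7, -3) = -21
  node6 = neg(7) = -7
  node7 = max2(-7, -21) = -7

After the edit, cleaning proceeds:
  node5: a read changed (input3 7->-7) — executes, giving 21.
  node6: a read changed (input3 7->-7) — executes, giving 7.
  node7: a read changed (node6 -7->7; node5 -21->21) — executes, giving 21.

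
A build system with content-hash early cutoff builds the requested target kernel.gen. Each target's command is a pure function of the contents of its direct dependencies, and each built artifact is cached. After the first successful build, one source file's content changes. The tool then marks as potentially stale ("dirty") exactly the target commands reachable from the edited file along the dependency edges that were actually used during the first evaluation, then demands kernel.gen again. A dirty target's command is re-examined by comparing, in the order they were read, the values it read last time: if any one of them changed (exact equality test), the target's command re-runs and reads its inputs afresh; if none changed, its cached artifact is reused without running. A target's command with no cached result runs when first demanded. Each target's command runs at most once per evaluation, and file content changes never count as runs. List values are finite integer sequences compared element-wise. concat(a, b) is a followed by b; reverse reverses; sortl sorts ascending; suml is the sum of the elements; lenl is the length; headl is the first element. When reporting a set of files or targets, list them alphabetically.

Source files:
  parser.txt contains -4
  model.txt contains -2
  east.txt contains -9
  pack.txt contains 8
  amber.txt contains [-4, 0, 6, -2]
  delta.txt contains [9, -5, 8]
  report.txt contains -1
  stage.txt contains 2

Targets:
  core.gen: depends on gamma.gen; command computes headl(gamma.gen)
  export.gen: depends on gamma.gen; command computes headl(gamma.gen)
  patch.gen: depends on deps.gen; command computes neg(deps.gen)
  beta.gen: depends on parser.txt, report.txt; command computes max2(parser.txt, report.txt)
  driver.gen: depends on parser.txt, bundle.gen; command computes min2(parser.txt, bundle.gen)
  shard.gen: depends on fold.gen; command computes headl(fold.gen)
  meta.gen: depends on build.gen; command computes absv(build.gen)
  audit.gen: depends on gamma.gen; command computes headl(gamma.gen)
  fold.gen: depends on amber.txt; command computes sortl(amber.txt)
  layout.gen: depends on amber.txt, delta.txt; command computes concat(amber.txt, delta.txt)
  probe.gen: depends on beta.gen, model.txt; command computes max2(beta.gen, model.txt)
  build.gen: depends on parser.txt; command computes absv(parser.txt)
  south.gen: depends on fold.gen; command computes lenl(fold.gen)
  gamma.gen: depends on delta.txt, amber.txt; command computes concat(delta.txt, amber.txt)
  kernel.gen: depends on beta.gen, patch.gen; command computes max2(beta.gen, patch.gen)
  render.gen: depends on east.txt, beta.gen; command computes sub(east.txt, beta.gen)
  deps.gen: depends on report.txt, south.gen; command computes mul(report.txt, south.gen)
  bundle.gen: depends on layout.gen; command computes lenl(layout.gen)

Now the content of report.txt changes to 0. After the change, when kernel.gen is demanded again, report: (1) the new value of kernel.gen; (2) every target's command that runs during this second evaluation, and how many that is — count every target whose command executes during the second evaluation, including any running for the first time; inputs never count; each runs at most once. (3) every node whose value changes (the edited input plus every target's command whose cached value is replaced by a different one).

New value of kernel.gen: 0.
Target commands that run: beta.gen, deps.gen, kernel.gen, patch.gen — 4 in total.
Values that change: beta.gen, deps.gen, kernel.gen, patch.gen, report.txt.

First evaluation (everything demanded from the output):
  beta.gen = max2(-4, -1) = -1
  fold.gen = sortl([-4, 0, 6, -2]) = [-4, -2, 0, 6]
  south.gen = lenl([-4, -2, 0, 6]) = 4
  deps.gen = mul(-1, 4) = -4
  patch.gen = neg(-4) = 4
  kernel.gen = max2(-1, 4) = 4

Propagation after the edit:
  beta.gen: runs — report.txt -1->0; result 0.
  deps.gen: runs — report.txt -1->0; result 0.
  patch.gen: runs — deps.gen -4->0; result 0.
  kernel.gen: runs — beta.gen -1->0; patch.gen 4->0; result 0.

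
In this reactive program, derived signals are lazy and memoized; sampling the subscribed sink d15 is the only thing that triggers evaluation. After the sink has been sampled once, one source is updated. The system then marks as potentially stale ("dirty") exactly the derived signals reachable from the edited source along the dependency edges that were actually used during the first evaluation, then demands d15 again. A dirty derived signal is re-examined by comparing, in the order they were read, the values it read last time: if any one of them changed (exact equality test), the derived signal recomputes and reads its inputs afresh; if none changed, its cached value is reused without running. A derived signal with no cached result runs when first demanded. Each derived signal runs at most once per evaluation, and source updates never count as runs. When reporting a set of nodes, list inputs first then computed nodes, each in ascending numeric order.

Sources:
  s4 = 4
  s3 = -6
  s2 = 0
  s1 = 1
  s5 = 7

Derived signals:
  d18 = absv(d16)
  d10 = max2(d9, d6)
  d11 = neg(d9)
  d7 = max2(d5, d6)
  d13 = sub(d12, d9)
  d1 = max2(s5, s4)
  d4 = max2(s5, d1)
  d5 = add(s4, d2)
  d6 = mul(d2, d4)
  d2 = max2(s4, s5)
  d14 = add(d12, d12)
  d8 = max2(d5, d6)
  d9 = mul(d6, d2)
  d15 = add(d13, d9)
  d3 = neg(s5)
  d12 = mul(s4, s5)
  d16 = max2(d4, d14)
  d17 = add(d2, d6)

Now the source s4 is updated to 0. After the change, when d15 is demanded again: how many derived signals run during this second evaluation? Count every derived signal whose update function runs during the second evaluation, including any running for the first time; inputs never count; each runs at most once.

First demand of the output computes:
  d1 = max2(7, 4) = 7
  d2 = max2(4, 7) = 7
  d4 = max2(7, 7) = 7
  d6 = mul(7, 7) = 49
  d9 = mul(49, 7) = 343
  d12 = mul(4, 7) = 28
  d13 = sub(28, 343) = -315
  d15 = add(-315, 343) = 28

After the edit, cleaning proceeds:
  d1: a read changed (s4 4->0) — executes, giving 7 — identical to its old value.
  d2: a read changed (s4 4->0) — executes, giving 7 — identical to its old value.
  d4: dirty, but its reads are unchanged (s5 unchanged, d1 unchanged); cached 7 stands.
  d6: dirty, but its reads are unchanged (d2 unchanged, d4 unchanged); cached 49 stands.
  d9: dirty, but its reads are unchanged (d6 unchanged, d2 unchanged); cached 343 stands.
  d12: a read changed (s4 4->0) — executes, giving 0.
  d13: a read changed (d12 28->0) — executes, giving -343.
  d15: a read changed (d13 -315->-343) — executes, giving 0.

Note where the cutoff bites: d4 is checked, finds nothing changed, and keeps its cache.

5 derived signals run: d1, d2, d12, d13, d15.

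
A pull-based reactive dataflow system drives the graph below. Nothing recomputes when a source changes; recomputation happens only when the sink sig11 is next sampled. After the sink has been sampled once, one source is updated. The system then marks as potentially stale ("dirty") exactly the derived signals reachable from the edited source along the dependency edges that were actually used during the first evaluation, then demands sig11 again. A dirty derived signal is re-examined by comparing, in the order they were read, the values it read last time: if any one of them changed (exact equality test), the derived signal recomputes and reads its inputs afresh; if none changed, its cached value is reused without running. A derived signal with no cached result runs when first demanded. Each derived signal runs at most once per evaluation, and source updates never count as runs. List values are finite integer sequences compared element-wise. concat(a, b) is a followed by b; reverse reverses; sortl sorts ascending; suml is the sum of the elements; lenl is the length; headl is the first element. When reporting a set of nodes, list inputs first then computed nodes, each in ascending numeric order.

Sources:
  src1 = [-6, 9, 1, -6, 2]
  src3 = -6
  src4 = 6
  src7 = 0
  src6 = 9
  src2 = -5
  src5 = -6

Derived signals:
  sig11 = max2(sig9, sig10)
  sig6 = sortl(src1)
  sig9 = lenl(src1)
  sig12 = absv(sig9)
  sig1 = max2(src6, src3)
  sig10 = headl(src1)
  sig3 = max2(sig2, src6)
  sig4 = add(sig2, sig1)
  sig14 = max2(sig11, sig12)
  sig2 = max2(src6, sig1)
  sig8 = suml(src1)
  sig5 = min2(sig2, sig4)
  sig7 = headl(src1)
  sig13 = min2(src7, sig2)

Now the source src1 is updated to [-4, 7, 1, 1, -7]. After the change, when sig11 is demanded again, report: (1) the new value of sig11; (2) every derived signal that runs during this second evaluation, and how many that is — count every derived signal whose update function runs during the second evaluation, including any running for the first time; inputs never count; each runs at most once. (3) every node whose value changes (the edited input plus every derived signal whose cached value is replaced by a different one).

New value of sig11: 5.
Derived signals that run: sig9, sig10, sig11 — 3 in total.
Values that change: src1, sig10.

First evaluation (everything demanded from the output):
  sig9 = lenl([-6, 9, 1, -6, 2]) = 5
  sig10 = headl([-6, 9, 1, -6, 2]) = -6
  sig11 = max2(5, -6) = 5

Propagation after the edit:
  sig9: runs — src1 [-6, 9, 1, -6, 2]->[-4, 7, 1, 1, -7]; result 5 (same value as before).
  sig10: runs — src1 [-6, 9, 1, -6, 2]->[-4, 7, 1, 1, -7]; result -4.
  sig11: runs — sig10 -6->-4; result 5 (same value as before).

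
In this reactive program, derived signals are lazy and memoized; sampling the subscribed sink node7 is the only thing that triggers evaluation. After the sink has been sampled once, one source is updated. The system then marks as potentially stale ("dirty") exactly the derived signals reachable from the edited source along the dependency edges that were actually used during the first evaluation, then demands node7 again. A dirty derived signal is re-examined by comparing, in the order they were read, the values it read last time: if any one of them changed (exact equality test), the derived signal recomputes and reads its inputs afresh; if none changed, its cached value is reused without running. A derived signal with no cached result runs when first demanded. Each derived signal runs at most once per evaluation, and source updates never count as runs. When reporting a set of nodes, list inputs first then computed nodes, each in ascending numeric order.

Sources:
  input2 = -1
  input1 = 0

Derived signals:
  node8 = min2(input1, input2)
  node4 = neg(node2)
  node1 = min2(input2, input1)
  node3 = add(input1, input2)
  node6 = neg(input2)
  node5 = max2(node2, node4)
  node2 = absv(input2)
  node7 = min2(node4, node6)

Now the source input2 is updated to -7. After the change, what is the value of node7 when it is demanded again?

Demanding node7 again yields -7.

First demand of the output computes:
  node2 = absv(-1) = 1
  node4 = neg(1) = -1
  node6 = neg(-1) = 1
  node7 = min2(-1, 1) = -1

After the edit, cleaning proceeds:
  node2: a read changed (input2 -1->-7) — executes, giving 7.
  node4: a read changed (node2 1->7) — executes, giving -7.
  node6: a read changed (input2 -1->-7) — executes, giving 7.
  node7: a read changed (node4 -1->-7; node6 1->7) — executes, giving -7.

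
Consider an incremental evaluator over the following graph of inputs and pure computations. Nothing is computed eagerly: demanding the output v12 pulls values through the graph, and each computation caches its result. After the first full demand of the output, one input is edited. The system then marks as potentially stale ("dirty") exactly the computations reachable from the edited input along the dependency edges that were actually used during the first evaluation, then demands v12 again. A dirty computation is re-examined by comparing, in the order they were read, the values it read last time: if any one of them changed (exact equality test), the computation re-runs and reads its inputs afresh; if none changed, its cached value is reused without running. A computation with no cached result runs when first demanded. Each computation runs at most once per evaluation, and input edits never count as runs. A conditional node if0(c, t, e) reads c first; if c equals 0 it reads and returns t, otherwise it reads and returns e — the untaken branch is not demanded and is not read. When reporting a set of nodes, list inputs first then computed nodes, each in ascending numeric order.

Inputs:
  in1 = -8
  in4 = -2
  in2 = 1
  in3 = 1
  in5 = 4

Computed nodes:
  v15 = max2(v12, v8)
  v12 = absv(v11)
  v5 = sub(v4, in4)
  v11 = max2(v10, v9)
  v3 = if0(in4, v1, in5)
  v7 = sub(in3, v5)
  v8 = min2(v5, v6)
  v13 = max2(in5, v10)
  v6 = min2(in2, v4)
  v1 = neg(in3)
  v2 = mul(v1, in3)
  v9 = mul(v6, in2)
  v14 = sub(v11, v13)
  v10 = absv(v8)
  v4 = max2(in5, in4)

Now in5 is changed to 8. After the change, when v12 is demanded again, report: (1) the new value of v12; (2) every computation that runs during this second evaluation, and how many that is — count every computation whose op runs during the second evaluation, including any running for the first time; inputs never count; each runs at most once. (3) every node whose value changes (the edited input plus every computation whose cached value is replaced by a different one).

v12 now evaluates to 1.
Run set: v4, v5, v6, v8 (4 run).
Changed values: in5, v4, v5.
The important point: at v9 every value read last time is unchanged, so the dirty flag clears without a run.

Initial pass — values computed on the first demand:
  v4 = max2(4, -2) = 4
  v5 = sub(4, -2) = 6
  v6 = min2(1, 4) = 1
  v8 = min2(6, 1) = 1
  v9 = mul(1, 1) = 1
  v10 = absv(1) = 1
  v11 = max2(1, 1) = 1
  v12 = absv(1) = 1

Second demand — change propagation:
  v4: re-runs because in5 4->8; new result 8.
  v5: re-runs because v4 4->8; new result 10.
  v6: re-runs because v4 4->8; new result 1 (unchanged).
  v8: re-runs because v5 6->10; new result 1 (unchanged).
  v9: re-examined; everything it read last time is the same (v6 unchanged, in2 unchanged) — cache 1 kept, no run.
  v10: re-examined; everything it read last time is the same (v8 unchanged) — cache 1 kept, no run.
  v11: re-examined; everything it read last time is the same (v10 unchanged, v9 unchanged) — cache 1 kept, no run.
  v12: re-examined; everything it read last time is the same (v11 unchanged) — cache 1 kept, no run.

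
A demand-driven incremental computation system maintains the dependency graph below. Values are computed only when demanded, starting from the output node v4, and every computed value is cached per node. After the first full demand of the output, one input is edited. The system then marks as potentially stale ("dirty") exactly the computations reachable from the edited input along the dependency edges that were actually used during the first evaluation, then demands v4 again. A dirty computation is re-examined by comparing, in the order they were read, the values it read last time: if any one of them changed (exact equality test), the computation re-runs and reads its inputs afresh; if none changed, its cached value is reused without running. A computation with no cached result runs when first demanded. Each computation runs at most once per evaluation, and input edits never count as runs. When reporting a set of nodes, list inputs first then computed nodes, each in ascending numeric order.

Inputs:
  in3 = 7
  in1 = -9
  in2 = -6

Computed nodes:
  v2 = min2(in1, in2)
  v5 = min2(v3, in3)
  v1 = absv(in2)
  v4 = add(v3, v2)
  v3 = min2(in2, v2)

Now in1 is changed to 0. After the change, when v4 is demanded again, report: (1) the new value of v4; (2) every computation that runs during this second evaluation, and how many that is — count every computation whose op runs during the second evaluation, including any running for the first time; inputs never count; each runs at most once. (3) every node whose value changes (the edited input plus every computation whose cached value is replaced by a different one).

First evaluation (everything demanded from the output):
  v2 = min2(-9, -6) = -9
  v3 = min2(-6, -9) = -9
  v4 = add(-9, -9) = -18

Propagation after the edit:
  v2: runs — in1 -9->0; result -6.
  v3: runs — v2 -9->-6; result -6.
  v4: runs — v3 -9->-6; v2 -9->-6; result -12.

New value of v4: -12.
Computations that run: v2, v3, v4 — 3 in total.
Values that change: in1, v2, v3, v4.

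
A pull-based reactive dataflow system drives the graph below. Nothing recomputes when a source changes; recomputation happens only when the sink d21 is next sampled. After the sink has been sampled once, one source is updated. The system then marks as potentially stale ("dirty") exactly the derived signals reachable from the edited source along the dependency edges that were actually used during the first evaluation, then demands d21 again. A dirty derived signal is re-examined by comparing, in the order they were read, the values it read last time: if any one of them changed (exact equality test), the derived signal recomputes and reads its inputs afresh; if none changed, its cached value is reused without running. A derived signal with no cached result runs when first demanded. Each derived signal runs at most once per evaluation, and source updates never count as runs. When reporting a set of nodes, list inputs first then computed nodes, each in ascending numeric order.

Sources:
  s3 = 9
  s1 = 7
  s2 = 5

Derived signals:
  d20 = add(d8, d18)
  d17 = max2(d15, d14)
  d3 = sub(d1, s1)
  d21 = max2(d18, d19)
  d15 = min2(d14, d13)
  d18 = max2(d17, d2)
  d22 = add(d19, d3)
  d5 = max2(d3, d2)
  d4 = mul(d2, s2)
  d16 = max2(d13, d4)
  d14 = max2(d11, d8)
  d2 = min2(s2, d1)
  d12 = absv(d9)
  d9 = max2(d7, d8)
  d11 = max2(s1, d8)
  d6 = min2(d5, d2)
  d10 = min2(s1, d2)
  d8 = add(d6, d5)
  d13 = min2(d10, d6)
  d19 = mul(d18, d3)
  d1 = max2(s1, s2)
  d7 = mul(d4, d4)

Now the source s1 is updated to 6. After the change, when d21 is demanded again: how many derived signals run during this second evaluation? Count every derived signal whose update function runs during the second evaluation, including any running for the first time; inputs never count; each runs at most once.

Derived signals that run: d1, d2, d3, d10, d11 — 5 in total.
Key observation: the cutoff stops propagation at d5 — its inputs' values are unchanged, so it reuses its cache.

First evaluation (everything demanded from the output):
  d1 = max2(7, 5) = 7
  d2 = min2(5, 7) = 5
  d3 = sub(7, 7) = 0
  d5 = max2(0, 5) = 5
  d6 = min2(5, 5) = 5
  d8 = add(5, 5) = 10
  d10 = min2(7, 5) = 5
  d11 = max2(7, 10) = 10
  d13 = min2(5, 5) = 5
  d14 = max2(10, 10) = 10
  d15 = min2(10, 5) = 5
  d17 = max2(5, 10) = 10
  d18 = max2(10, 5) = 10
  d19 = mul(10, 0) = 0
  d21 = max2(10, 0) = 10

Propagation after the edit:
  d1: runs — s1 7->6; result 6.
  d2: runs — d1 7->6; result 5 (same value as before).
  d3: runs — d1 7->6; s1 7->6; result 0 (same value as before).
  d5: checked — values it read are unchanged (d3 unchanged, d2 unchanged); reused cached 5 without running.
  d6: checked — values it read are unchanged (d5 unchanged, d2 unchanged); reused cached 5 without running.
  d8: checked — values it read are unchanged (d6 unchanged, d5 unchanged); reused cached 10 without running.
  d10: runs — s1 7->6; result 5 (same value as before).
  d11: runs — s1 7->6; result 10 (same value as before).
  d13: checked — values it read are unchanged (d10 unchanged, d6 unchanged); reused cached 5 without running.
  d14: checked — values it read are unchanged (d11 unchanged, d8 unchanged); reused cached 10 without running.
  d15: checked — values it read are unchanged (d14 unchanged, d13 unchanged); reused cached 5 without running.
  d17: checked — values it read are unchanged (d15 unchanged, d14 unchanged); reused cached 10 without running.
  d18: checked — values it read are unchanged (d17 unchanged, d2 unchanged); reused cached 10 without running.
  d19: checked — values it read are unchanged (d18 unchanged, d3 unchanged); reused cached 0 without running.
  d21: checked — values it read are unchanged (d18 unchanged, d19 unchanged); reused cached 10 without running.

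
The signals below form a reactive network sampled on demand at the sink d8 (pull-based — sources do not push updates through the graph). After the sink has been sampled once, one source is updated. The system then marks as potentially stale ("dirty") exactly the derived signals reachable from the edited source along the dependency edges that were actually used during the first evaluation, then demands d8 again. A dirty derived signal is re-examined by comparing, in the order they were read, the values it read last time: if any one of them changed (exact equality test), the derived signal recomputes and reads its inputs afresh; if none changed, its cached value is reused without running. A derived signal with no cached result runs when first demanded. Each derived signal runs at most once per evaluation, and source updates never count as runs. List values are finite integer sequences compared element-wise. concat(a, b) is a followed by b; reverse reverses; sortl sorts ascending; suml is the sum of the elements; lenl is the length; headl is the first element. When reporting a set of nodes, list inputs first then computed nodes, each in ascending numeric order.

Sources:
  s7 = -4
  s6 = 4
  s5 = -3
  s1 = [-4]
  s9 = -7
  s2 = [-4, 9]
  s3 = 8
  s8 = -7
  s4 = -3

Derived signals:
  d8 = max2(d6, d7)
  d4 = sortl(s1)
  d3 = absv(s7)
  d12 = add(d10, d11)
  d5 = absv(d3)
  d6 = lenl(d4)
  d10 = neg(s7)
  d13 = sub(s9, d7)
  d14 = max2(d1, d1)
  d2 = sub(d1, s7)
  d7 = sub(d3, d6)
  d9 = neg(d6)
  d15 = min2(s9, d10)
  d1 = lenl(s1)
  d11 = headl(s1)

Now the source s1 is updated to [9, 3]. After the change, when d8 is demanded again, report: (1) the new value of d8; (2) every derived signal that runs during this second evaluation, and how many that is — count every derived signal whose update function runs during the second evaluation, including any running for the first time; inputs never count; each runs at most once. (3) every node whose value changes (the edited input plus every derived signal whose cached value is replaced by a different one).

Initial pass — values computed on the first demand:
  d3 = absv(-4) = 4
  d4 = sortl([-4]) = [-4]
  d6 = lenl([-4]) = 1
  d7 = sub(4, 1) = 3
  d8 = max2(1, 3) = 3

Second demand — change propagation:
  d4: re-runs because s1 [-4]->[9, 3]; new result [3, 9].
  d6: re-runs because d4 [-4]->[3, 9]; new result 2.
  d7: re-runs because d6 1->2; new result 2.
  d8: re-runs because d6 1->2; d7 3->2; new result 2.

d8 now evaluates to 2.
Run set: d4, d6, d7, d8 (4 run).
Changed values: s1, d4, d6, d7, d8.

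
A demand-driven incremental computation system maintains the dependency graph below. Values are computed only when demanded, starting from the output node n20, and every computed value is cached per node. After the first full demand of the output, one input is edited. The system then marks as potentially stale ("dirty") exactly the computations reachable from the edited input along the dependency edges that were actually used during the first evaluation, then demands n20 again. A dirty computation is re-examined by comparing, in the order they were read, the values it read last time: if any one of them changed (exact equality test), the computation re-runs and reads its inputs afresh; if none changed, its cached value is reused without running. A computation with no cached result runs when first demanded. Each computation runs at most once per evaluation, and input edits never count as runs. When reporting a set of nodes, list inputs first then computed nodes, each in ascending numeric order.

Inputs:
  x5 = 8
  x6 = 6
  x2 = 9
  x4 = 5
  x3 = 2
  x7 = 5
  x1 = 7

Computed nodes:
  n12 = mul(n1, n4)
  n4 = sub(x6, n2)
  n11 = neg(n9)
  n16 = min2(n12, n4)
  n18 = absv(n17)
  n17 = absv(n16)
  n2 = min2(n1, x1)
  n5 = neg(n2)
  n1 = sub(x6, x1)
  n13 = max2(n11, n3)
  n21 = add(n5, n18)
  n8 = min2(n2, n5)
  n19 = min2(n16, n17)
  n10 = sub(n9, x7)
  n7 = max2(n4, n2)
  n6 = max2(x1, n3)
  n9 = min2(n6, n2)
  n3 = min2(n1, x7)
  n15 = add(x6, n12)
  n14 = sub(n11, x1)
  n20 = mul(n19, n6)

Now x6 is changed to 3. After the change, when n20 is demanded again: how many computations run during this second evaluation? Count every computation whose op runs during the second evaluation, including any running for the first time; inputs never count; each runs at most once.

First evaluation (everything demanded from the output):
  n1 = sub(6, 7) = -1
  n2 = min2(-1, 7) = -1
  n3 = min2(-1, 5) = -1
  n4 = sub(6, -1) = 7
  n6 = max2(7, -1) = 7
  n12 = mul(-1, 7) = -7
  n16 = min2(-7, 7) = -7
  n17 = absv(-7) = 7
  n19 = min2(-7, 7) = -7
  n20 = mul(-7, 7) = -49

Propagation after the edit:
  n1: runs — x6 6->3; result -4.
  n2: runs — n1 -1->-4; result -4.
  n3: runs — n1 -1->-4; result -4.
  n4: runs — x6 6->3; n2 -1->-4; result 7 (same value as before).
  n6: runs — n3 -1->-4; result 7 (same value as before).
  n12: runs — n1 -1->-4; result -28.
  n16: runs — n12 -7->-28; result -28.
  n17: runs — n16 -7->-28; result 28.
  n19: runs — n16 -7->-28; n17 7->28; result -28.
  n20: runs — n19 -7->-28; result -196.

Computations that run: n1, n2, n3, n4, n6, n12, n16, n17, n19, n20 — 10 in total.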